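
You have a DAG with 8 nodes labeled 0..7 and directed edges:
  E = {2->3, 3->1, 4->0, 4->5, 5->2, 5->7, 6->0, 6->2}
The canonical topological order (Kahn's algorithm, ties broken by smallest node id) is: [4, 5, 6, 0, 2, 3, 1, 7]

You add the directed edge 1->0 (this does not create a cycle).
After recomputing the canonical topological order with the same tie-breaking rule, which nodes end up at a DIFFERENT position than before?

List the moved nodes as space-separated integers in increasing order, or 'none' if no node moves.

Old toposort: [4, 5, 6, 0, 2, 3, 1, 7]
Added edge 1->0
Recompute Kahn (smallest-id tiebreak):
  initial in-degrees: [3, 1, 2, 1, 0, 1, 0, 1]
  ready (indeg=0): [4, 6]
  pop 4: indeg[0]->2; indeg[5]->0 | ready=[5, 6] | order so far=[4]
  pop 5: indeg[2]->1; indeg[7]->0 | ready=[6, 7] | order so far=[4, 5]
  pop 6: indeg[0]->1; indeg[2]->0 | ready=[2, 7] | order so far=[4, 5, 6]
  pop 2: indeg[3]->0 | ready=[3, 7] | order so far=[4, 5, 6, 2]
  pop 3: indeg[1]->0 | ready=[1, 7] | order so far=[4, 5, 6, 2, 3]
  pop 1: indeg[0]->0 | ready=[0, 7] | order so far=[4, 5, 6, 2, 3, 1]
  pop 0: no out-edges | ready=[7] | order so far=[4, 5, 6, 2, 3, 1, 0]
  pop 7: no out-edges | ready=[] | order so far=[4, 5, 6, 2, 3, 1, 0, 7]
New canonical toposort: [4, 5, 6, 2, 3, 1, 0, 7]
Compare positions:
  Node 0: index 3 -> 6 (moved)
  Node 1: index 6 -> 5 (moved)
  Node 2: index 4 -> 3 (moved)
  Node 3: index 5 -> 4 (moved)
  Node 4: index 0 -> 0 (same)
  Node 5: index 1 -> 1 (same)
  Node 6: index 2 -> 2 (same)
  Node 7: index 7 -> 7 (same)
Nodes that changed position: 0 1 2 3

Answer: 0 1 2 3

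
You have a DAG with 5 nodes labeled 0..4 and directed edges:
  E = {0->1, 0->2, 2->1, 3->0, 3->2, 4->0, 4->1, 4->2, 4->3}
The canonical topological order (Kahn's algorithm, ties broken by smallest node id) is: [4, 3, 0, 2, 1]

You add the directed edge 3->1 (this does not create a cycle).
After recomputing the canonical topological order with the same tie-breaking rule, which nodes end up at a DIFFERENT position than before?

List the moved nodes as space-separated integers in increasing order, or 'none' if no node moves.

Old toposort: [4, 3, 0, 2, 1]
Added edge 3->1
Recompute Kahn (smallest-id tiebreak):
  initial in-degrees: [2, 4, 3, 1, 0]
  ready (indeg=0): [4]
  pop 4: indeg[0]->1; indeg[1]->3; indeg[2]->2; indeg[3]->0 | ready=[3] | order so far=[4]
  pop 3: indeg[0]->0; indeg[1]->2; indeg[2]->1 | ready=[0] | order so far=[4, 3]
  pop 0: indeg[1]->1; indeg[2]->0 | ready=[2] | order so far=[4, 3, 0]
  pop 2: indeg[1]->0 | ready=[1] | order so far=[4, 3, 0, 2]
  pop 1: no out-edges | ready=[] | order so far=[4, 3, 0, 2, 1]
New canonical toposort: [4, 3, 0, 2, 1]
Compare positions:
  Node 0: index 2 -> 2 (same)
  Node 1: index 4 -> 4 (same)
  Node 2: index 3 -> 3 (same)
  Node 3: index 1 -> 1 (same)
  Node 4: index 0 -> 0 (same)
Nodes that changed position: none

Answer: none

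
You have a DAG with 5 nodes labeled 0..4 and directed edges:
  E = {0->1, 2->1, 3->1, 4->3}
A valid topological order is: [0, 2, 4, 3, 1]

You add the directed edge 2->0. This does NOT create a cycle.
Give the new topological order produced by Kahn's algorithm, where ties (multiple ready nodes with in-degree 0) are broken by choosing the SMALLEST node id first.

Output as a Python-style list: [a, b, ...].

Answer: [2, 0, 4, 3, 1]

Derivation:
Old toposort: [0, 2, 4, 3, 1]
Added edge: 2->0
Position of 2 (1) > position of 0 (0). Must reorder: 2 must now come before 0.
Run Kahn's algorithm (break ties by smallest node id):
  initial in-degrees: [1, 3, 0, 1, 0]
  ready (indeg=0): [2, 4]
  pop 2: indeg[0]->0; indeg[1]->2 | ready=[0, 4] | order so far=[2]
  pop 0: indeg[1]->1 | ready=[4] | order so far=[2, 0]
  pop 4: indeg[3]->0 | ready=[3] | order so far=[2, 0, 4]
  pop 3: indeg[1]->0 | ready=[1] | order so far=[2, 0, 4, 3]
  pop 1: no out-edges | ready=[] | order so far=[2, 0, 4, 3, 1]
  Result: [2, 0, 4, 3, 1]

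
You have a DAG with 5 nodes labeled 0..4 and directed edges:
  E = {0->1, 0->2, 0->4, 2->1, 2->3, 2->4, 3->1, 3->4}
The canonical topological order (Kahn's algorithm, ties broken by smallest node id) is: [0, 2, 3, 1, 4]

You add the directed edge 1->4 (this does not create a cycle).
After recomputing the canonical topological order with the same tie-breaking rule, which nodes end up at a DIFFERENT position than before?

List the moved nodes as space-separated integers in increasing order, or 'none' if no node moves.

Answer: none

Derivation:
Old toposort: [0, 2, 3, 1, 4]
Added edge 1->4
Recompute Kahn (smallest-id tiebreak):
  initial in-degrees: [0, 3, 1, 1, 4]
  ready (indeg=0): [0]
  pop 0: indeg[1]->2; indeg[2]->0; indeg[4]->3 | ready=[2] | order so far=[0]
  pop 2: indeg[1]->1; indeg[3]->0; indeg[4]->2 | ready=[3] | order so far=[0, 2]
  pop 3: indeg[1]->0; indeg[4]->1 | ready=[1] | order so far=[0, 2, 3]
  pop 1: indeg[4]->0 | ready=[4] | order so far=[0, 2, 3, 1]
  pop 4: no out-edges | ready=[] | order so far=[0, 2, 3, 1, 4]
New canonical toposort: [0, 2, 3, 1, 4]
Compare positions:
  Node 0: index 0 -> 0 (same)
  Node 1: index 3 -> 3 (same)
  Node 2: index 1 -> 1 (same)
  Node 3: index 2 -> 2 (same)
  Node 4: index 4 -> 4 (same)
Nodes that changed position: none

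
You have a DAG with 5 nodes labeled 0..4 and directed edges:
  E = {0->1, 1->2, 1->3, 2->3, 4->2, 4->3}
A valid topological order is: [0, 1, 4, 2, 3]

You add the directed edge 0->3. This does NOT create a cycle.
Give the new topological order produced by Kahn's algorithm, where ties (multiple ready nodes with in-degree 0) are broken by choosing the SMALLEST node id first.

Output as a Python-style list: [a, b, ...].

Old toposort: [0, 1, 4, 2, 3]
Added edge: 0->3
Position of 0 (0) < position of 3 (4). Old order still valid.
Run Kahn's algorithm (break ties by smallest node id):
  initial in-degrees: [0, 1, 2, 4, 0]
  ready (indeg=0): [0, 4]
  pop 0: indeg[1]->0; indeg[3]->3 | ready=[1, 4] | order so far=[0]
  pop 1: indeg[2]->1; indeg[3]->2 | ready=[4] | order so far=[0, 1]
  pop 4: indeg[2]->0; indeg[3]->1 | ready=[2] | order so far=[0, 1, 4]
  pop 2: indeg[3]->0 | ready=[3] | order so far=[0, 1, 4, 2]
  pop 3: no out-edges | ready=[] | order so far=[0, 1, 4, 2, 3]
  Result: [0, 1, 4, 2, 3]

Answer: [0, 1, 4, 2, 3]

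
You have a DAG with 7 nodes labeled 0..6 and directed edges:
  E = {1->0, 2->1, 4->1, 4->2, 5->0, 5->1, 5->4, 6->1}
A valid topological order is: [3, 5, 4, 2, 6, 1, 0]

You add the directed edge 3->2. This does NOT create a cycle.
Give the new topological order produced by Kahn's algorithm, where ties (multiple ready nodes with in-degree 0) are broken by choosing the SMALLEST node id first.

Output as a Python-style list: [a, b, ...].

Answer: [3, 5, 4, 2, 6, 1, 0]

Derivation:
Old toposort: [3, 5, 4, 2, 6, 1, 0]
Added edge: 3->2
Position of 3 (0) < position of 2 (3). Old order still valid.
Run Kahn's algorithm (break ties by smallest node id):
  initial in-degrees: [2, 4, 2, 0, 1, 0, 0]
  ready (indeg=0): [3, 5, 6]
  pop 3: indeg[2]->1 | ready=[5, 6] | order so far=[3]
  pop 5: indeg[0]->1; indeg[1]->3; indeg[4]->0 | ready=[4, 6] | order so far=[3, 5]
  pop 4: indeg[1]->2; indeg[2]->0 | ready=[2, 6] | order so far=[3, 5, 4]
  pop 2: indeg[1]->1 | ready=[6] | order so far=[3, 5, 4, 2]
  pop 6: indeg[1]->0 | ready=[1] | order so far=[3, 5, 4, 2, 6]
  pop 1: indeg[0]->0 | ready=[0] | order so far=[3, 5, 4, 2, 6, 1]
  pop 0: no out-edges | ready=[] | order so far=[3, 5, 4, 2, 6, 1, 0]
  Result: [3, 5, 4, 2, 6, 1, 0]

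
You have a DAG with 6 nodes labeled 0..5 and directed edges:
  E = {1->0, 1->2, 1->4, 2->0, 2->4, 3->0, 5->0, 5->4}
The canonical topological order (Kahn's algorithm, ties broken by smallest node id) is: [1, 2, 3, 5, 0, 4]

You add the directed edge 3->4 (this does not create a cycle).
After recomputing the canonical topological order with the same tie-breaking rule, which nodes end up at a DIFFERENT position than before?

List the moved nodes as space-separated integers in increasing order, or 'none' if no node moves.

Old toposort: [1, 2, 3, 5, 0, 4]
Added edge 3->4
Recompute Kahn (smallest-id tiebreak):
  initial in-degrees: [4, 0, 1, 0, 4, 0]
  ready (indeg=0): [1, 3, 5]
  pop 1: indeg[0]->3; indeg[2]->0; indeg[4]->3 | ready=[2, 3, 5] | order so far=[1]
  pop 2: indeg[0]->2; indeg[4]->2 | ready=[3, 5] | order so far=[1, 2]
  pop 3: indeg[0]->1; indeg[4]->1 | ready=[5] | order so far=[1, 2, 3]
  pop 5: indeg[0]->0; indeg[4]->0 | ready=[0, 4] | order so far=[1, 2, 3, 5]
  pop 0: no out-edges | ready=[4] | order so far=[1, 2, 3, 5, 0]
  pop 4: no out-edges | ready=[] | order so far=[1, 2, 3, 5, 0, 4]
New canonical toposort: [1, 2, 3, 5, 0, 4]
Compare positions:
  Node 0: index 4 -> 4 (same)
  Node 1: index 0 -> 0 (same)
  Node 2: index 1 -> 1 (same)
  Node 3: index 2 -> 2 (same)
  Node 4: index 5 -> 5 (same)
  Node 5: index 3 -> 3 (same)
Nodes that changed position: none

Answer: none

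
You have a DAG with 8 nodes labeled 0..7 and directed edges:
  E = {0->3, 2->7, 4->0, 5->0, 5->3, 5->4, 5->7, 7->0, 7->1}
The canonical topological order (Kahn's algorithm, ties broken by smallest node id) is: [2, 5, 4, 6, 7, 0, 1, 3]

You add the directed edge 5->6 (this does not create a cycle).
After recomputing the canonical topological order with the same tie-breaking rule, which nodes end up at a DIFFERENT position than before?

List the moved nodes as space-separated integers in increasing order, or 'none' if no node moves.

Answer: none

Derivation:
Old toposort: [2, 5, 4, 6, 7, 0, 1, 3]
Added edge 5->6
Recompute Kahn (smallest-id tiebreak):
  initial in-degrees: [3, 1, 0, 2, 1, 0, 1, 2]
  ready (indeg=0): [2, 5]
  pop 2: indeg[7]->1 | ready=[5] | order so far=[2]
  pop 5: indeg[0]->2; indeg[3]->1; indeg[4]->0; indeg[6]->0; indeg[7]->0 | ready=[4, 6, 7] | order so far=[2, 5]
  pop 4: indeg[0]->1 | ready=[6, 7] | order so far=[2, 5, 4]
  pop 6: no out-edges | ready=[7] | order so far=[2, 5, 4, 6]
  pop 7: indeg[0]->0; indeg[1]->0 | ready=[0, 1] | order so far=[2, 5, 4, 6, 7]
  pop 0: indeg[3]->0 | ready=[1, 3] | order so far=[2, 5, 4, 6, 7, 0]
  pop 1: no out-edges | ready=[3] | order so far=[2, 5, 4, 6, 7, 0, 1]
  pop 3: no out-edges | ready=[] | order so far=[2, 5, 4, 6, 7, 0, 1, 3]
New canonical toposort: [2, 5, 4, 6, 7, 0, 1, 3]
Compare positions:
  Node 0: index 5 -> 5 (same)
  Node 1: index 6 -> 6 (same)
  Node 2: index 0 -> 0 (same)
  Node 3: index 7 -> 7 (same)
  Node 4: index 2 -> 2 (same)
  Node 5: index 1 -> 1 (same)
  Node 6: index 3 -> 3 (same)
  Node 7: index 4 -> 4 (same)
Nodes that changed position: none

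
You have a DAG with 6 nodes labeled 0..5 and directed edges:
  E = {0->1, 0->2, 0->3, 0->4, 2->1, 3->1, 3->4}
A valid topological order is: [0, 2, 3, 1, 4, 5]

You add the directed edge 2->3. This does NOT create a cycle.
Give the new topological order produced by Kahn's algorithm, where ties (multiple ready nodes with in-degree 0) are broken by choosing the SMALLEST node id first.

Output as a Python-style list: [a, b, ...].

Answer: [0, 2, 3, 1, 4, 5]

Derivation:
Old toposort: [0, 2, 3, 1, 4, 5]
Added edge: 2->3
Position of 2 (1) < position of 3 (2). Old order still valid.
Run Kahn's algorithm (break ties by smallest node id):
  initial in-degrees: [0, 3, 1, 2, 2, 0]
  ready (indeg=0): [0, 5]
  pop 0: indeg[1]->2; indeg[2]->0; indeg[3]->1; indeg[4]->1 | ready=[2, 5] | order so far=[0]
  pop 2: indeg[1]->1; indeg[3]->0 | ready=[3, 5] | order so far=[0, 2]
  pop 3: indeg[1]->0; indeg[4]->0 | ready=[1, 4, 5] | order so far=[0, 2, 3]
  pop 1: no out-edges | ready=[4, 5] | order so far=[0, 2, 3, 1]
  pop 4: no out-edges | ready=[5] | order so far=[0, 2, 3, 1, 4]
  pop 5: no out-edges | ready=[] | order so far=[0, 2, 3, 1, 4, 5]
  Result: [0, 2, 3, 1, 4, 5]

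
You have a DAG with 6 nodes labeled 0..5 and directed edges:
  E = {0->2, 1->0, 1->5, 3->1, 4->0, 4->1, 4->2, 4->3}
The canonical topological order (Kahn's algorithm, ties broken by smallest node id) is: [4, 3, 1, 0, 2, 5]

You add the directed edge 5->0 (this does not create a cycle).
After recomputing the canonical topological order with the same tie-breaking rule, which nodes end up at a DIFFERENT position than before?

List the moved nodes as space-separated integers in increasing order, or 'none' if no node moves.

Old toposort: [4, 3, 1, 0, 2, 5]
Added edge 5->0
Recompute Kahn (smallest-id tiebreak):
  initial in-degrees: [3, 2, 2, 1, 0, 1]
  ready (indeg=0): [4]
  pop 4: indeg[0]->2; indeg[1]->1; indeg[2]->1; indeg[3]->0 | ready=[3] | order so far=[4]
  pop 3: indeg[1]->0 | ready=[1] | order so far=[4, 3]
  pop 1: indeg[0]->1; indeg[5]->0 | ready=[5] | order so far=[4, 3, 1]
  pop 5: indeg[0]->0 | ready=[0] | order so far=[4, 3, 1, 5]
  pop 0: indeg[2]->0 | ready=[2] | order so far=[4, 3, 1, 5, 0]
  pop 2: no out-edges | ready=[] | order so far=[4, 3, 1, 5, 0, 2]
New canonical toposort: [4, 3, 1, 5, 0, 2]
Compare positions:
  Node 0: index 3 -> 4 (moved)
  Node 1: index 2 -> 2 (same)
  Node 2: index 4 -> 5 (moved)
  Node 3: index 1 -> 1 (same)
  Node 4: index 0 -> 0 (same)
  Node 5: index 5 -> 3 (moved)
Nodes that changed position: 0 2 5

Answer: 0 2 5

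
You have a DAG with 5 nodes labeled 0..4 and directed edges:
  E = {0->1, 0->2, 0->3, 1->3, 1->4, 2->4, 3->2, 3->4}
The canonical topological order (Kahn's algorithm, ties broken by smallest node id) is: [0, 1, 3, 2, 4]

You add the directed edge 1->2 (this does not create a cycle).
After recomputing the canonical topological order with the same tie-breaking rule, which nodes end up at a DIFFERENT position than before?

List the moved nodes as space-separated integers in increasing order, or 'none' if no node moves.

Old toposort: [0, 1, 3, 2, 4]
Added edge 1->2
Recompute Kahn (smallest-id tiebreak):
  initial in-degrees: [0, 1, 3, 2, 3]
  ready (indeg=0): [0]
  pop 0: indeg[1]->0; indeg[2]->2; indeg[3]->1 | ready=[1] | order so far=[0]
  pop 1: indeg[2]->1; indeg[3]->0; indeg[4]->2 | ready=[3] | order so far=[0, 1]
  pop 3: indeg[2]->0; indeg[4]->1 | ready=[2] | order so far=[0, 1, 3]
  pop 2: indeg[4]->0 | ready=[4] | order so far=[0, 1, 3, 2]
  pop 4: no out-edges | ready=[] | order so far=[0, 1, 3, 2, 4]
New canonical toposort: [0, 1, 3, 2, 4]
Compare positions:
  Node 0: index 0 -> 0 (same)
  Node 1: index 1 -> 1 (same)
  Node 2: index 3 -> 3 (same)
  Node 3: index 2 -> 2 (same)
  Node 4: index 4 -> 4 (same)
Nodes that changed position: none

Answer: none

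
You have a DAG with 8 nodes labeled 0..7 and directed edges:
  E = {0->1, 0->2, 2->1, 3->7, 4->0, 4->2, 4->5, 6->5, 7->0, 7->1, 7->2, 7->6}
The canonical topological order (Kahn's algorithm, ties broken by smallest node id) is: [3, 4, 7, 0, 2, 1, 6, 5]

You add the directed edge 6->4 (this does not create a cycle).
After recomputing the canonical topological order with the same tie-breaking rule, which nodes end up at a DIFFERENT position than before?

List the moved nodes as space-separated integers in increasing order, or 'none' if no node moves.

Answer: 0 1 2 4 6 7

Derivation:
Old toposort: [3, 4, 7, 0, 2, 1, 6, 5]
Added edge 6->4
Recompute Kahn (smallest-id tiebreak):
  initial in-degrees: [2, 3, 3, 0, 1, 2, 1, 1]
  ready (indeg=0): [3]
  pop 3: indeg[7]->0 | ready=[7] | order so far=[3]
  pop 7: indeg[0]->1; indeg[1]->2; indeg[2]->2; indeg[6]->0 | ready=[6] | order so far=[3, 7]
  pop 6: indeg[4]->0; indeg[5]->1 | ready=[4] | order so far=[3, 7, 6]
  pop 4: indeg[0]->0; indeg[2]->1; indeg[5]->0 | ready=[0, 5] | order so far=[3, 7, 6, 4]
  pop 0: indeg[1]->1; indeg[2]->0 | ready=[2, 5] | order so far=[3, 7, 6, 4, 0]
  pop 2: indeg[1]->0 | ready=[1, 5] | order so far=[3, 7, 6, 4, 0, 2]
  pop 1: no out-edges | ready=[5] | order so far=[3, 7, 6, 4, 0, 2, 1]
  pop 5: no out-edges | ready=[] | order so far=[3, 7, 6, 4, 0, 2, 1, 5]
New canonical toposort: [3, 7, 6, 4, 0, 2, 1, 5]
Compare positions:
  Node 0: index 3 -> 4 (moved)
  Node 1: index 5 -> 6 (moved)
  Node 2: index 4 -> 5 (moved)
  Node 3: index 0 -> 0 (same)
  Node 4: index 1 -> 3 (moved)
  Node 5: index 7 -> 7 (same)
  Node 6: index 6 -> 2 (moved)
  Node 7: index 2 -> 1 (moved)
Nodes that changed position: 0 1 2 4 6 7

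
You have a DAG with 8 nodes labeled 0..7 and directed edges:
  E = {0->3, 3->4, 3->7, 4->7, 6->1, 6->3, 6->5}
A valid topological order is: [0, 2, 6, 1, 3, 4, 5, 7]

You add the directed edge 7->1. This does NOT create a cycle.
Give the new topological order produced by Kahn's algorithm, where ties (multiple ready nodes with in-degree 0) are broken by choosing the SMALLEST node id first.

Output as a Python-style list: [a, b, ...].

Old toposort: [0, 2, 6, 1, 3, 4, 5, 7]
Added edge: 7->1
Position of 7 (7) > position of 1 (3). Must reorder: 7 must now come before 1.
Run Kahn's algorithm (break ties by smallest node id):
  initial in-degrees: [0, 2, 0, 2, 1, 1, 0, 2]
  ready (indeg=0): [0, 2, 6]
  pop 0: indeg[3]->1 | ready=[2, 6] | order so far=[0]
  pop 2: no out-edges | ready=[6] | order so far=[0, 2]
  pop 6: indeg[1]->1; indeg[3]->0; indeg[5]->0 | ready=[3, 5] | order so far=[0, 2, 6]
  pop 3: indeg[4]->0; indeg[7]->1 | ready=[4, 5] | order so far=[0, 2, 6, 3]
  pop 4: indeg[7]->0 | ready=[5, 7] | order so far=[0, 2, 6, 3, 4]
  pop 5: no out-edges | ready=[7] | order so far=[0, 2, 6, 3, 4, 5]
  pop 7: indeg[1]->0 | ready=[1] | order so far=[0, 2, 6, 3, 4, 5, 7]
  pop 1: no out-edges | ready=[] | order so far=[0, 2, 6, 3, 4, 5, 7, 1]
  Result: [0, 2, 6, 3, 4, 5, 7, 1]

Answer: [0, 2, 6, 3, 4, 5, 7, 1]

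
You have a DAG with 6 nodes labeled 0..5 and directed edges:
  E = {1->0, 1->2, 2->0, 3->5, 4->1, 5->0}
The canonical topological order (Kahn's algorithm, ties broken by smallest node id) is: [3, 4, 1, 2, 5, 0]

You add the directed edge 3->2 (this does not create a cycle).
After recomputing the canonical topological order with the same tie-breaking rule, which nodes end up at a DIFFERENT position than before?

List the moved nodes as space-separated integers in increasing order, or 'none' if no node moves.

Answer: none

Derivation:
Old toposort: [3, 4, 1, 2, 5, 0]
Added edge 3->2
Recompute Kahn (smallest-id tiebreak):
  initial in-degrees: [3, 1, 2, 0, 0, 1]
  ready (indeg=0): [3, 4]
  pop 3: indeg[2]->1; indeg[5]->0 | ready=[4, 5] | order so far=[3]
  pop 4: indeg[1]->0 | ready=[1, 5] | order so far=[3, 4]
  pop 1: indeg[0]->2; indeg[2]->0 | ready=[2, 5] | order so far=[3, 4, 1]
  pop 2: indeg[0]->1 | ready=[5] | order so far=[3, 4, 1, 2]
  pop 5: indeg[0]->0 | ready=[0] | order so far=[3, 4, 1, 2, 5]
  pop 0: no out-edges | ready=[] | order so far=[3, 4, 1, 2, 5, 0]
New canonical toposort: [3, 4, 1, 2, 5, 0]
Compare positions:
  Node 0: index 5 -> 5 (same)
  Node 1: index 2 -> 2 (same)
  Node 2: index 3 -> 3 (same)
  Node 3: index 0 -> 0 (same)
  Node 4: index 1 -> 1 (same)
  Node 5: index 4 -> 4 (same)
Nodes that changed position: none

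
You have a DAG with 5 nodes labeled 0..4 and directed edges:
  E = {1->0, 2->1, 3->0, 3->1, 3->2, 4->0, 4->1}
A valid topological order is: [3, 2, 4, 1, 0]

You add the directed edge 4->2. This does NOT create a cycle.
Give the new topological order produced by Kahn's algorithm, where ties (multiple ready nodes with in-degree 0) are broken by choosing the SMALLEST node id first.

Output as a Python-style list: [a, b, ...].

Answer: [3, 4, 2, 1, 0]

Derivation:
Old toposort: [3, 2, 4, 1, 0]
Added edge: 4->2
Position of 4 (2) > position of 2 (1). Must reorder: 4 must now come before 2.
Run Kahn's algorithm (break ties by smallest node id):
  initial in-degrees: [3, 3, 2, 0, 0]
  ready (indeg=0): [3, 4]
  pop 3: indeg[0]->2; indeg[1]->2; indeg[2]->1 | ready=[4] | order so far=[3]
  pop 4: indeg[0]->1; indeg[1]->1; indeg[2]->0 | ready=[2] | order so far=[3, 4]
  pop 2: indeg[1]->0 | ready=[1] | order so far=[3, 4, 2]
  pop 1: indeg[0]->0 | ready=[0] | order so far=[3, 4, 2, 1]
  pop 0: no out-edges | ready=[] | order so far=[3, 4, 2, 1, 0]
  Result: [3, 4, 2, 1, 0]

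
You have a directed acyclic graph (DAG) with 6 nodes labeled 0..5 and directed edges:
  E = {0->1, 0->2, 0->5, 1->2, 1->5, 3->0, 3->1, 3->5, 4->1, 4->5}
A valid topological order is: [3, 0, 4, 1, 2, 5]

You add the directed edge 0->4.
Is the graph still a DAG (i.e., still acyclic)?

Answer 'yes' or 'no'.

Given toposort: [3, 0, 4, 1, 2, 5]
Position of 0: index 1; position of 4: index 2
New edge 0->4: forward
Forward edge: respects the existing order. Still a DAG, same toposort still valid.
Still a DAG? yes

Answer: yes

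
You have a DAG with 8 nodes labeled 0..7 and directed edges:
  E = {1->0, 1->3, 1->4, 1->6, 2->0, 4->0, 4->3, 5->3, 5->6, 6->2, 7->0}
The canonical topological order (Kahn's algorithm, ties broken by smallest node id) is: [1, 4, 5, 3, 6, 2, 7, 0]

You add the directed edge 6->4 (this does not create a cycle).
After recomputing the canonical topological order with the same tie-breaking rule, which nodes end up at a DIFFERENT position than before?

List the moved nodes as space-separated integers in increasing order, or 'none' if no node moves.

Old toposort: [1, 4, 5, 3, 6, 2, 7, 0]
Added edge 6->4
Recompute Kahn (smallest-id tiebreak):
  initial in-degrees: [4, 0, 1, 3, 2, 0, 2, 0]
  ready (indeg=0): [1, 5, 7]
  pop 1: indeg[0]->3; indeg[3]->2; indeg[4]->1; indeg[6]->1 | ready=[5, 7] | order so far=[1]
  pop 5: indeg[3]->1; indeg[6]->0 | ready=[6, 7] | order so far=[1, 5]
  pop 6: indeg[2]->0; indeg[4]->0 | ready=[2, 4, 7] | order so far=[1, 5, 6]
  pop 2: indeg[0]->2 | ready=[4, 7] | order so far=[1, 5, 6, 2]
  pop 4: indeg[0]->1; indeg[3]->0 | ready=[3, 7] | order so far=[1, 5, 6, 2, 4]
  pop 3: no out-edges | ready=[7] | order so far=[1, 5, 6, 2, 4, 3]
  pop 7: indeg[0]->0 | ready=[0] | order so far=[1, 5, 6, 2, 4, 3, 7]
  pop 0: no out-edges | ready=[] | order so far=[1, 5, 6, 2, 4, 3, 7, 0]
New canonical toposort: [1, 5, 6, 2, 4, 3, 7, 0]
Compare positions:
  Node 0: index 7 -> 7 (same)
  Node 1: index 0 -> 0 (same)
  Node 2: index 5 -> 3 (moved)
  Node 3: index 3 -> 5 (moved)
  Node 4: index 1 -> 4 (moved)
  Node 5: index 2 -> 1 (moved)
  Node 6: index 4 -> 2 (moved)
  Node 7: index 6 -> 6 (same)
Nodes that changed position: 2 3 4 5 6

Answer: 2 3 4 5 6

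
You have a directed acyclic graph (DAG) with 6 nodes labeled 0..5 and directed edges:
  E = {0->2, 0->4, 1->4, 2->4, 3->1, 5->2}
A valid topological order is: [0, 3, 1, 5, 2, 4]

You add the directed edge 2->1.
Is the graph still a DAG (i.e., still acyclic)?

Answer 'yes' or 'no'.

Given toposort: [0, 3, 1, 5, 2, 4]
Position of 2: index 4; position of 1: index 2
New edge 2->1: backward (u after v in old order)
Backward edge: old toposort is now invalid. Check if this creates a cycle.
Does 1 already reach 2? Reachable from 1: [1, 4]. NO -> still a DAG (reorder needed).
Still a DAG? yes

Answer: yes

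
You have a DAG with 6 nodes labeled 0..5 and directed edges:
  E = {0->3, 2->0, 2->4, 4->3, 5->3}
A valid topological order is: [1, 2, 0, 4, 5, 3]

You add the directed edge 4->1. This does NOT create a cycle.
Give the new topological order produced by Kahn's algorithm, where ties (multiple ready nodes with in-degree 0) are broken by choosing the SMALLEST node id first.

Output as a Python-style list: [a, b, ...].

Old toposort: [1, 2, 0, 4, 5, 3]
Added edge: 4->1
Position of 4 (3) > position of 1 (0). Must reorder: 4 must now come before 1.
Run Kahn's algorithm (break ties by smallest node id):
  initial in-degrees: [1, 1, 0, 3, 1, 0]
  ready (indeg=0): [2, 5]
  pop 2: indeg[0]->0; indeg[4]->0 | ready=[0, 4, 5] | order so far=[2]
  pop 0: indeg[3]->2 | ready=[4, 5] | order so far=[2, 0]
  pop 4: indeg[1]->0; indeg[3]->1 | ready=[1, 5] | order so far=[2, 0, 4]
  pop 1: no out-edges | ready=[5] | order so far=[2, 0, 4, 1]
  pop 5: indeg[3]->0 | ready=[3] | order so far=[2, 0, 4, 1, 5]
  pop 3: no out-edges | ready=[] | order so far=[2, 0, 4, 1, 5, 3]
  Result: [2, 0, 4, 1, 5, 3]

Answer: [2, 0, 4, 1, 5, 3]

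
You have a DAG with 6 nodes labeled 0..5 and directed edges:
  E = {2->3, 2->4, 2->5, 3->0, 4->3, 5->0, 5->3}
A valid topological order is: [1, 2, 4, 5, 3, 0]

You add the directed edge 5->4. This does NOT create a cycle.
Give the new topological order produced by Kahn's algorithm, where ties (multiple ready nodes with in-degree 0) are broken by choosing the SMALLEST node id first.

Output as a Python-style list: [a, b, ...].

Answer: [1, 2, 5, 4, 3, 0]

Derivation:
Old toposort: [1, 2, 4, 5, 3, 0]
Added edge: 5->4
Position of 5 (3) > position of 4 (2). Must reorder: 5 must now come before 4.
Run Kahn's algorithm (break ties by smallest node id):
  initial in-degrees: [2, 0, 0, 3, 2, 1]
  ready (indeg=0): [1, 2]
  pop 1: no out-edges | ready=[2] | order so far=[1]
  pop 2: indeg[3]->2; indeg[4]->1; indeg[5]->0 | ready=[5] | order so far=[1, 2]
  pop 5: indeg[0]->1; indeg[3]->1; indeg[4]->0 | ready=[4] | order so far=[1, 2, 5]
  pop 4: indeg[3]->0 | ready=[3] | order so far=[1, 2, 5, 4]
  pop 3: indeg[0]->0 | ready=[0] | order so far=[1, 2, 5, 4, 3]
  pop 0: no out-edges | ready=[] | order so far=[1, 2, 5, 4, 3, 0]
  Result: [1, 2, 5, 4, 3, 0]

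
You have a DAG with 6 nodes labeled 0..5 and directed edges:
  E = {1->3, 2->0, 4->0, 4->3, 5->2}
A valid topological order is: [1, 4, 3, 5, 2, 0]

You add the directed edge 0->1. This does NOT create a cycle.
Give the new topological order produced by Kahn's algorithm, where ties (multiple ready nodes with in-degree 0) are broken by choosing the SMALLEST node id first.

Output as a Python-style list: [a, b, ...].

Old toposort: [1, 4, 3, 5, 2, 0]
Added edge: 0->1
Position of 0 (5) > position of 1 (0). Must reorder: 0 must now come before 1.
Run Kahn's algorithm (break ties by smallest node id):
  initial in-degrees: [2, 1, 1, 2, 0, 0]
  ready (indeg=0): [4, 5]
  pop 4: indeg[0]->1; indeg[3]->1 | ready=[5] | order so far=[4]
  pop 5: indeg[2]->0 | ready=[2] | order so far=[4, 5]
  pop 2: indeg[0]->0 | ready=[0] | order so far=[4, 5, 2]
  pop 0: indeg[1]->0 | ready=[1] | order so far=[4, 5, 2, 0]
  pop 1: indeg[3]->0 | ready=[3] | order so far=[4, 5, 2, 0, 1]
  pop 3: no out-edges | ready=[] | order so far=[4, 5, 2, 0, 1, 3]
  Result: [4, 5, 2, 0, 1, 3]

Answer: [4, 5, 2, 0, 1, 3]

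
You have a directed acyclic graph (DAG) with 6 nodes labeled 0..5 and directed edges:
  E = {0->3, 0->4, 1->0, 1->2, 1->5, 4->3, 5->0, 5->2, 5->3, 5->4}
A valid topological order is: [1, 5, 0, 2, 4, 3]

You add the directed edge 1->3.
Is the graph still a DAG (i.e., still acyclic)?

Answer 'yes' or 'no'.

Answer: yes

Derivation:
Given toposort: [1, 5, 0, 2, 4, 3]
Position of 1: index 0; position of 3: index 5
New edge 1->3: forward
Forward edge: respects the existing order. Still a DAG, same toposort still valid.
Still a DAG? yes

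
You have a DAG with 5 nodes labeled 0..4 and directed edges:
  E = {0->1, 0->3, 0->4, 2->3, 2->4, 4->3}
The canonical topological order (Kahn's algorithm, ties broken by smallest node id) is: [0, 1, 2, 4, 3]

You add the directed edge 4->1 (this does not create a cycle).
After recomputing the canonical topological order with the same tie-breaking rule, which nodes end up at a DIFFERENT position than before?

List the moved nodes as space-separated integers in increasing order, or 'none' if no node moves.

Answer: 1 2 4

Derivation:
Old toposort: [0, 1, 2, 4, 3]
Added edge 4->1
Recompute Kahn (smallest-id tiebreak):
  initial in-degrees: [0, 2, 0, 3, 2]
  ready (indeg=0): [0, 2]
  pop 0: indeg[1]->1; indeg[3]->2; indeg[4]->1 | ready=[2] | order so far=[0]
  pop 2: indeg[3]->1; indeg[4]->0 | ready=[4] | order so far=[0, 2]
  pop 4: indeg[1]->0; indeg[3]->0 | ready=[1, 3] | order so far=[0, 2, 4]
  pop 1: no out-edges | ready=[3] | order so far=[0, 2, 4, 1]
  pop 3: no out-edges | ready=[] | order so far=[0, 2, 4, 1, 3]
New canonical toposort: [0, 2, 4, 1, 3]
Compare positions:
  Node 0: index 0 -> 0 (same)
  Node 1: index 1 -> 3 (moved)
  Node 2: index 2 -> 1 (moved)
  Node 3: index 4 -> 4 (same)
  Node 4: index 3 -> 2 (moved)
Nodes that changed position: 1 2 4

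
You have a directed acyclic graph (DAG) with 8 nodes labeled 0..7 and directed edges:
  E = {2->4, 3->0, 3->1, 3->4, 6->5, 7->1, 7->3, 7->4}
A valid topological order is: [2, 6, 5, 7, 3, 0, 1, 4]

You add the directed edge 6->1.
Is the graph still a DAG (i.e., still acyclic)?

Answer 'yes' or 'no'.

Answer: yes

Derivation:
Given toposort: [2, 6, 5, 7, 3, 0, 1, 4]
Position of 6: index 1; position of 1: index 6
New edge 6->1: forward
Forward edge: respects the existing order. Still a DAG, same toposort still valid.
Still a DAG? yes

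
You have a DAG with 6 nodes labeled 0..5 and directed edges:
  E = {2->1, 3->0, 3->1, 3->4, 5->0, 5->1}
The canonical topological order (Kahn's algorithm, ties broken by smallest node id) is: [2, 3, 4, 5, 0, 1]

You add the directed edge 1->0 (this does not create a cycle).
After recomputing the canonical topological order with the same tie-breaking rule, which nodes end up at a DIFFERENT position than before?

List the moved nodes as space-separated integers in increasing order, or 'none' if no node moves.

Answer: 0 1

Derivation:
Old toposort: [2, 3, 4, 5, 0, 1]
Added edge 1->0
Recompute Kahn (smallest-id tiebreak):
  initial in-degrees: [3, 3, 0, 0, 1, 0]
  ready (indeg=0): [2, 3, 5]
  pop 2: indeg[1]->2 | ready=[3, 5] | order so far=[2]
  pop 3: indeg[0]->2; indeg[1]->1; indeg[4]->0 | ready=[4, 5] | order so far=[2, 3]
  pop 4: no out-edges | ready=[5] | order so far=[2, 3, 4]
  pop 5: indeg[0]->1; indeg[1]->0 | ready=[1] | order so far=[2, 3, 4, 5]
  pop 1: indeg[0]->0 | ready=[0] | order so far=[2, 3, 4, 5, 1]
  pop 0: no out-edges | ready=[] | order so far=[2, 3, 4, 5, 1, 0]
New canonical toposort: [2, 3, 4, 5, 1, 0]
Compare positions:
  Node 0: index 4 -> 5 (moved)
  Node 1: index 5 -> 4 (moved)
  Node 2: index 0 -> 0 (same)
  Node 3: index 1 -> 1 (same)
  Node 4: index 2 -> 2 (same)
  Node 5: index 3 -> 3 (same)
Nodes that changed position: 0 1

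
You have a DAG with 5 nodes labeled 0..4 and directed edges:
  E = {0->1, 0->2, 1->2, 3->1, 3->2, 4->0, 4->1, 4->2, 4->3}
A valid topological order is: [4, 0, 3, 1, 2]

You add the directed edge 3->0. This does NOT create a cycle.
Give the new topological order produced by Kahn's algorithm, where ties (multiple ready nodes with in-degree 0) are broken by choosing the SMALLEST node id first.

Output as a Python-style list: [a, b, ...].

Old toposort: [4, 0, 3, 1, 2]
Added edge: 3->0
Position of 3 (2) > position of 0 (1). Must reorder: 3 must now come before 0.
Run Kahn's algorithm (break ties by smallest node id):
  initial in-degrees: [2, 3, 4, 1, 0]
  ready (indeg=0): [4]
  pop 4: indeg[0]->1; indeg[1]->2; indeg[2]->3; indeg[3]->0 | ready=[3] | order so far=[4]
  pop 3: indeg[0]->0; indeg[1]->1; indeg[2]->2 | ready=[0] | order so far=[4, 3]
  pop 0: indeg[1]->0; indeg[2]->1 | ready=[1] | order so far=[4, 3, 0]
  pop 1: indeg[2]->0 | ready=[2] | order so far=[4, 3, 0, 1]
  pop 2: no out-edges | ready=[] | order so far=[4, 3, 0, 1, 2]
  Result: [4, 3, 0, 1, 2]

Answer: [4, 3, 0, 1, 2]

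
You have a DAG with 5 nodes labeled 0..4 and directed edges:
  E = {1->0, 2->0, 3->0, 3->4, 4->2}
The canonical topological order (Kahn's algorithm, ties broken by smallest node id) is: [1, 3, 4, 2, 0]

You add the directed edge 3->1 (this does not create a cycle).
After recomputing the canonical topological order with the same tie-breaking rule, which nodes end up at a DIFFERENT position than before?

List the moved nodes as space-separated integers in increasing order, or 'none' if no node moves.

Old toposort: [1, 3, 4, 2, 0]
Added edge 3->1
Recompute Kahn (smallest-id tiebreak):
  initial in-degrees: [3, 1, 1, 0, 1]
  ready (indeg=0): [3]
  pop 3: indeg[0]->2; indeg[1]->0; indeg[4]->0 | ready=[1, 4] | order so far=[3]
  pop 1: indeg[0]->1 | ready=[4] | order so far=[3, 1]
  pop 4: indeg[2]->0 | ready=[2] | order so far=[3, 1, 4]
  pop 2: indeg[0]->0 | ready=[0] | order so far=[3, 1, 4, 2]
  pop 0: no out-edges | ready=[] | order so far=[3, 1, 4, 2, 0]
New canonical toposort: [3, 1, 4, 2, 0]
Compare positions:
  Node 0: index 4 -> 4 (same)
  Node 1: index 0 -> 1 (moved)
  Node 2: index 3 -> 3 (same)
  Node 3: index 1 -> 0 (moved)
  Node 4: index 2 -> 2 (same)
Nodes that changed position: 1 3

Answer: 1 3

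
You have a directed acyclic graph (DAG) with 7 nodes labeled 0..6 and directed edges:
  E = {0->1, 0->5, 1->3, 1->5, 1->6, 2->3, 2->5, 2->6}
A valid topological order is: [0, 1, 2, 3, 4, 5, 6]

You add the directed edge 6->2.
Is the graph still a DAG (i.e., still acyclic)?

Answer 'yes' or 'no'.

Answer: no

Derivation:
Given toposort: [0, 1, 2, 3, 4, 5, 6]
Position of 6: index 6; position of 2: index 2
New edge 6->2: backward (u after v in old order)
Backward edge: old toposort is now invalid. Check if this creates a cycle.
Does 2 already reach 6? Reachable from 2: [2, 3, 5, 6]. YES -> cycle!
Still a DAG? no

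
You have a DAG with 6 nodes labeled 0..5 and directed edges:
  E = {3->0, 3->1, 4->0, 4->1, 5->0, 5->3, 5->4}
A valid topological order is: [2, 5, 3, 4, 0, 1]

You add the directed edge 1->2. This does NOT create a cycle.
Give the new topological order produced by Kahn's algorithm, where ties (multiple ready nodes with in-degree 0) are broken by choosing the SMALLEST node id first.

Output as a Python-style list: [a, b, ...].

Old toposort: [2, 5, 3, 4, 0, 1]
Added edge: 1->2
Position of 1 (5) > position of 2 (0). Must reorder: 1 must now come before 2.
Run Kahn's algorithm (break ties by smallest node id):
  initial in-degrees: [3, 2, 1, 1, 1, 0]
  ready (indeg=0): [5]
  pop 5: indeg[0]->2; indeg[3]->0; indeg[4]->0 | ready=[3, 4] | order so far=[5]
  pop 3: indeg[0]->1; indeg[1]->1 | ready=[4] | order so far=[5, 3]
  pop 4: indeg[0]->0; indeg[1]->0 | ready=[0, 1] | order so far=[5, 3, 4]
  pop 0: no out-edges | ready=[1] | order so far=[5, 3, 4, 0]
  pop 1: indeg[2]->0 | ready=[2] | order so far=[5, 3, 4, 0, 1]
  pop 2: no out-edges | ready=[] | order so far=[5, 3, 4, 0, 1, 2]
  Result: [5, 3, 4, 0, 1, 2]

Answer: [5, 3, 4, 0, 1, 2]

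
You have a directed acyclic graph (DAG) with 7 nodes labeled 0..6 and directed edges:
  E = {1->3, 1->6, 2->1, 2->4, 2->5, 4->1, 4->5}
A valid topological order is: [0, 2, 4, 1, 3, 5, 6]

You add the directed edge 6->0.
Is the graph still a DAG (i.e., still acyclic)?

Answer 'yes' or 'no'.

Given toposort: [0, 2, 4, 1, 3, 5, 6]
Position of 6: index 6; position of 0: index 0
New edge 6->0: backward (u after v in old order)
Backward edge: old toposort is now invalid. Check if this creates a cycle.
Does 0 already reach 6? Reachable from 0: [0]. NO -> still a DAG (reorder needed).
Still a DAG? yes

Answer: yes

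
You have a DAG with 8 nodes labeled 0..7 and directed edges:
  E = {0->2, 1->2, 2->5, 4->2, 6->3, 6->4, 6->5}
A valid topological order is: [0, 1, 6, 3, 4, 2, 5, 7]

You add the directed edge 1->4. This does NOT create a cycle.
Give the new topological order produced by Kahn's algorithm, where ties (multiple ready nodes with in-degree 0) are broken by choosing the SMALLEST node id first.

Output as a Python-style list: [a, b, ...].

Answer: [0, 1, 6, 3, 4, 2, 5, 7]

Derivation:
Old toposort: [0, 1, 6, 3, 4, 2, 5, 7]
Added edge: 1->4
Position of 1 (1) < position of 4 (4). Old order still valid.
Run Kahn's algorithm (break ties by smallest node id):
  initial in-degrees: [0, 0, 3, 1, 2, 2, 0, 0]
  ready (indeg=0): [0, 1, 6, 7]
  pop 0: indeg[2]->2 | ready=[1, 6, 7] | order so far=[0]
  pop 1: indeg[2]->1; indeg[4]->1 | ready=[6, 7] | order so far=[0, 1]
  pop 6: indeg[3]->0; indeg[4]->0; indeg[5]->1 | ready=[3, 4, 7] | order so far=[0, 1, 6]
  pop 3: no out-edges | ready=[4, 7] | order so far=[0, 1, 6, 3]
  pop 4: indeg[2]->0 | ready=[2, 7] | order so far=[0, 1, 6, 3, 4]
  pop 2: indeg[5]->0 | ready=[5, 7] | order so far=[0, 1, 6, 3, 4, 2]
  pop 5: no out-edges | ready=[7] | order so far=[0, 1, 6, 3, 4, 2, 5]
  pop 7: no out-edges | ready=[] | order so far=[0, 1, 6, 3, 4, 2, 5, 7]
  Result: [0, 1, 6, 3, 4, 2, 5, 7]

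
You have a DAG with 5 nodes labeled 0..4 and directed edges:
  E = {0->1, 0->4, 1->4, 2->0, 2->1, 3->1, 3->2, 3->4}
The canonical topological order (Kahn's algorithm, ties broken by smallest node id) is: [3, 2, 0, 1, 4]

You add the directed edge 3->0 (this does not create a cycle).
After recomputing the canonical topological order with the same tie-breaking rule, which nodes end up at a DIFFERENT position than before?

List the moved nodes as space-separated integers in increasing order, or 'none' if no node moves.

Answer: none

Derivation:
Old toposort: [3, 2, 0, 1, 4]
Added edge 3->0
Recompute Kahn (smallest-id tiebreak):
  initial in-degrees: [2, 3, 1, 0, 3]
  ready (indeg=0): [3]
  pop 3: indeg[0]->1; indeg[1]->2; indeg[2]->0; indeg[4]->2 | ready=[2] | order so far=[3]
  pop 2: indeg[0]->0; indeg[1]->1 | ready=[0] | order so far=[3, 2]
  pop 0: indeg[1]->0; indeg[4]->1 | ready=[1] | order so far=[3, 2, 0]
  pop 1: indeg[4]->0 | ready=[4] | order so far=[3, 2, 0, 1]
  pop 4: no out-edges | ready=[] | order so far=[3, 2, 0, 1, 4]
New canonical toposort: [3, 2, 0, 1, 4]
Compare positions:
  Node 0: index 2 -> 2 (same)
  Node 1: index 3 -> 3 (same)
  Node 2: index 1 -> 1 (same)
  Node 3: index 0 -> 0 (same)
  Node 4: index 4 -> 4 (same)
Nodes that changed position: none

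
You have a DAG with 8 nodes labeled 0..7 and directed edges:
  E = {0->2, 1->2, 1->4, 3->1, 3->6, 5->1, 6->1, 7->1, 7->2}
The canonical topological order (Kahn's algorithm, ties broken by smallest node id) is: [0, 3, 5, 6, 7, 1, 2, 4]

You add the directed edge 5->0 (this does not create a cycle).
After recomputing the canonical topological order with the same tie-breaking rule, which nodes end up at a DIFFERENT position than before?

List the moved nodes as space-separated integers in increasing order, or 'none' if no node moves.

Old toposort: [0, 3, 5, 6, 7, 1, 2, 4]
Added edge 5->0
Recompute Kahn (smallest-id tiebreak):
  initial in-degrees: [1, 4, 3, 0, 1, 0, 1, 0]
  ready (indeg=0): [3, 5, 7]
  pop 3: indeg[1]->3; indeg[6]->0 | ready=[5, 6, 7] | order so far=[3]
  pop 5: indeg[0]->0; indeg[1]->2 | ready=[0, 6, 7] | order so far=[3, 5]
  pop 0: indeg[2]->2 | ready=[6, 7] | order so far=[3, 5, 0]
  pop 6: indeg[1]->1 | ready=[7] | order so far=[3, 5, 0, 6]
  pop 7: indeg[1]->0; indeg[2]->1 | ready=[1] | order so far=[3, 5, 0, 6, 7]
  pop 1: indeg[2]->0; indeg[4]->0 | ready=[2, 4] | order so far=[3, 5, 0, 6, 7, 1]
  pop 2: no out-edges | ready=[4] | order so far=[3, 5, 0, 6, 7, 1, 2]
  pop 4: no out-edges | ready=[] | order so far=[3, 5, 0, 6, 7, 1, 2, 4]
New canonical toposort: [3, 5, 0, 6, 7, 1, 2, 4]
Compare positions:
  Node 0: index 0 -> 2 (moved)
  Node 1: index 5 -> 5 (same)
  Node 2: index 6 -> 6 (same)
  Node 3: index 1 -> 0 (moved)
  Node 4: index 7 -> 7 (same)
  Node 5: index 2 -> 1 (moved)
  Node 6: index 3 -> 3 (same)
  Node 7: index 4 -> 4 (same)
Nodes that changed position: 0 3 5

Answer: 0 3 5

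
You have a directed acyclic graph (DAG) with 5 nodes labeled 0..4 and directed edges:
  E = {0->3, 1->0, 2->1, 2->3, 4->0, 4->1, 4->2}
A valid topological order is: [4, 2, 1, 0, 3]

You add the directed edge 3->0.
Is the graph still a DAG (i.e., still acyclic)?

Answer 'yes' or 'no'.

Answer: no

Derivation:
Given toposort: [4, 2, 1, 0, 3]
Position of 3: index 4; position of 0: index 3
New edge 3->0: backward (u after v in old order)
Backward edge: old toposort is now invalid. Check if this creates a cycle.
Does 0 already reach 3? Reachable from 0: [0, 3]. YES -> cycle!
Still a DAG? no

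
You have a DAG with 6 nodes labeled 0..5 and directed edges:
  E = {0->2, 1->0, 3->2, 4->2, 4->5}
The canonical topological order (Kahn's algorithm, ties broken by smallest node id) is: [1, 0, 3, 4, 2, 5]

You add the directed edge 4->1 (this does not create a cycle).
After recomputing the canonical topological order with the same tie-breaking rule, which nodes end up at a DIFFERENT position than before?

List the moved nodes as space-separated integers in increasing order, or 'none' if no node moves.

Old toposort: [1, 0, 3, 4, 2, 5]
Added edge 4->1
Recompute Kahn (smallest-id tiebreak):
  initial in-degrees: [1, 1, 3, 0, 0, 1]
  ready (indeg=0): [3, 4]
  pop 3: indeg[2]->2 | ready=[4] | order so far=[3]
  pop 4: indeg[1]->0; indeg[2]->1; indeg[5]->0 | ready=[1, 5] | order so far=[3, 4]
  pop 1: indeg[0]->0 | ready=[0, 5] | order so far=[3, 4, 1]
  pop 0: indeg[2]->0 | ready=[2, 5] | order so far=[3, 4, 1, 0]
  pop 2: no out-edges | ready=[5] | order so far=[3, 4, 1, 0, 2]
  pop 5: no out-edges | ready=[] | order so far=[3, 4, 1, 0, 2, 5]
New canonical toposort: [3, 4, 1, 0, 2, 5]
Compare positions:
  Node 0: index 1 -> 3 (moved)
  Node 1: index 0 -> 2 (moved)
  Node 2: index 4 -> 4 (same)
  Node 3: index 2 -> 0 (moved)
  Node 4: index 3 -> 1 (moved)
  Node 5: index 5 -> 5 (same)
Nodes that changed position: 0 1 3 4

Answer: 0 1 3 4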